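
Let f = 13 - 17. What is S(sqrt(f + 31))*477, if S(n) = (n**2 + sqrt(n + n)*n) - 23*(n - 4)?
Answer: 56763 - 32913*sqrt(3) + 4293*sqrt(2)*3**(1/4) ≈ 7746.2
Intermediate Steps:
f = -4
S(n) = 92 + n**2 - 23*n + sqrt(2)*n**(3/2) (S(n) = (n**2 + sqrt(2*n)*n) - 23*(-4 + n) = (n**2 + (sqrt(2)*sqrt(n))*n) + (92 - 23*n) = (n**2 + sqrt(2)*n**(3/2)) + (92 - 23*n) = 92 + n**2 - 23*n + sqrt(2)*n**(3/2))
S(sqrt(f + 31))*477 = (92 + (sqrt(-4 + 31))**2 - 23*sqrt(-4 + 31) + sqrt(2)*(sqrt(-4 + 31))**(3/2))*477 = (92 + (sqrt(27))**2 - 69*sqrt(3) + sqrt(2)*(sqrt(27))**(3/2))*477 = (92 + (3*sqrt(3))**2 - 69*sqrt(3) + sqrt(2)*(3*sqrt(3))**(3/2))*477 = (92 + 27 - 69*sqrt(3) + sqrt(2)*(9*3**(1/4)))*477 = (92 + 27 - 69*sqrt(3) + 9*sqrt(2)*3**(1/4))*477 = (119 - 69*sqrt(3) + 9*sqrt(2)*3**(1/4))*477 = 56763 - 32913*sqrt(3) + 4293*sqrt(2)*3**(1/4)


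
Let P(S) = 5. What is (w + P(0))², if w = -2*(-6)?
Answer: 289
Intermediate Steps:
w = 12
(w + P(0))² = (12 + 5)² = 17² = 289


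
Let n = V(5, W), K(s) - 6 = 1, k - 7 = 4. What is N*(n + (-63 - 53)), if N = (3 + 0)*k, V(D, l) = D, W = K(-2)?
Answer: -3663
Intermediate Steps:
k = 11 (k = 7 + 4 = 11)
K(s) = 7 (K(s) = 6 + 1 = 7)
W = 7
n = 5
N = 33 (N = (3 + 0)*11 = 3*11 = 33)
N*(n + (-63 - 53)) = 33*(5 + (-63 - 53)) = 33*(5 - 116) = 33*(-111) = -3663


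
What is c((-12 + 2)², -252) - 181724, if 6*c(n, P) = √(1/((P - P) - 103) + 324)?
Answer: -181724 + √3437213/618 ≈ -1.8172e+5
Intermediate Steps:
c(n, P) = √3437213/618 (c(n, P) = √(1/((P - P) - 103) + 324)/6 = √(1/(0 - 103) + 324)/6 = √(1/(-103) + 324)/6 = √(-1/103 + 324)/6 = √(33371/103)/6 = (√3437213/103)/6 = √3437213/618)
c((-12 + 2)², -252) - 181724 = √3437213/618 - 181724 = -181724 + √3437213/618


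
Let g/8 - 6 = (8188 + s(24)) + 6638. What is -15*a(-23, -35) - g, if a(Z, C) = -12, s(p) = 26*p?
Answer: -123468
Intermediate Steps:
g = 123648 (g = 48 + 8*((8188 + 26*24) + 6638) = 48 + 8*((8188 + 624) + 6638) = 48 + 8*(8812 + 6638) = 48 + 8*15450 = 48 + 123600 = 123648)
-15*a(-23, -35) - g = -15*(-12) - 1*123648 = 180 - 123648 = -123468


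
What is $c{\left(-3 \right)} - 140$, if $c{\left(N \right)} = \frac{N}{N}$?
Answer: $-139$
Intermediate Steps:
$c{\left(N \right)} = 1$
$c{\left(-3 \right)} - 140 = 1 - 140 = -139$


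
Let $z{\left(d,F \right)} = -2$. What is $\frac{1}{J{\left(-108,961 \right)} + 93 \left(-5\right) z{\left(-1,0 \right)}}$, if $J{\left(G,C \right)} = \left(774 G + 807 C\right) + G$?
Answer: $\frac{1}{692757} \approx 1.4435 \cdot 10^{-6}$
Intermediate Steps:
$J{\left(G,C \right)} = 775 G + 807 C$
$\frac{1}{J{\left(-108,961 \right)} + 93 \left(-5\right) z{\left(-1,0 \right)}} = \frac{1}{\left(775 \left(-108\right) + 807 \cdot 961\right) + 93 \left(-5\right) \left(-2\right)} = \frac{1}{\left(-83700 + 775527\right) - -930} = \frac{1}{691827 + 930} = \frac{1}{692757}$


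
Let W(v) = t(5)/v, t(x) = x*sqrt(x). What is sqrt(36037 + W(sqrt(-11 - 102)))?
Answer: sqrt(460156453 - 565*I*sqrt(565))/113 ≈ 189.83 - 0.0027702*I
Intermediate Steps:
t(x) = x**(3/2)
W(v) = 5*sqrt(5)/v (W(v) = 5**(3/2)/v = (5*sqrt(5))/v = 5*sqrt(5)/v)
sqrt(36037 + W(sqrt(-11 - 102))) = sqrt(36037 + 5*sqrt(5)/(sqrt(-11 - 102))) = sqrt(36037 + 5*sqrt(5)/(sqrt(-113))) = sqrt(36037 + 5*sqrt(5)/((I*sqrt(113)))) = sqrt(36037 + 5*sqrt(5)*(-I*sqrt(113)/113)) = sqrt(36037 - 5*I*sqrt(565)/113)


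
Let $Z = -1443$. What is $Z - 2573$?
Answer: $-4016$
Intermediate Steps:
$Z - 2573 = -1443 - 2573 = -4016$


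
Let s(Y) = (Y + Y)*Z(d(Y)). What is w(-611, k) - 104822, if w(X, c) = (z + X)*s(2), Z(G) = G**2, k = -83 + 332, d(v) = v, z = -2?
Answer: -114630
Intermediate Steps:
k = 249
s(Y) = 2*Y**3 (s(Y) = (Y + Y)*Y**2 = (2*Y)*Y**2 = 2*Y**3)
w(X, c) = -32 + 16*X (w(X, c) = (-2 + X)*(2*2**3) = (-2 + X)*(2*8) = (-2 + X)*16 = -32 + 16*X)
w(-611, k) - 104822 = (-32 + 16*(-611)) - 104822 = (-32 - 9776) - 104822 = -9808 - 104822 = -114630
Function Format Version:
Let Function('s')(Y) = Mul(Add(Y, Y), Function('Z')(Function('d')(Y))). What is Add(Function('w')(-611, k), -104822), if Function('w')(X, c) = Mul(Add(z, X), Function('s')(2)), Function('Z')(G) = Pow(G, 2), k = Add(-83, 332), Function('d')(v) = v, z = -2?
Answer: -114630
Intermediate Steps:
k = 249
Function('s')(Y) = Mul(2, Pow(Y, 3)) (Function('s')(Y) = Mul(Add(Y, Y), Pow(Y, 2)) = Mul(Mul(2, Y), Pow(Y, 2)) = Mul(2, Pow(Y, 3)))
Function('w')(X, c) = Add(-32, Mul(16, X)) (Function('w')(X, c) = Mul(Add(-2, X), Mul(2, Pow(2, 3))) = Mul(Add(-2, X), Mul(2, 8)) = Mul(Add(-2, X), 16) = Add(-32, Mul(16, X)))
Add(Function('w')(-611, k), -104822) = Add(Add(-32, Mul(16, -611)), -104822) = Add(Add(-32, -9776), -104822) = Add(-9808, -104822) = -114630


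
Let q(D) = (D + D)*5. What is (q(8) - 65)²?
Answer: 225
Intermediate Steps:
q(D) = 10*D (q(D) = (2*D)*5 = 10*D)
(q(8) - 65)² = (10*8 - 65)² = (80 - 65)² = 15² = 225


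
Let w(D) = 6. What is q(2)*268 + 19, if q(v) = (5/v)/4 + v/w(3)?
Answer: 1655/6 ≈ 275.83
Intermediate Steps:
q(v) = v/6 + 5/(4*v) (q(v) = (5/v)/4 + v/6 = (5/v)*(¼) + v*(⅙) = 5/(4*v) + v/6 = v/6 + 5/(4*v))
q(2)*268 + 19 = ((⅙)*2 + (5/4)/2)*268 + 19 = (⅓ + (5/4)*(½))*268 + 19 = (⅓ + 5/8)*268 + 19 = (23/24)*268 + 19 = 1541/6 + 19 = 1655/6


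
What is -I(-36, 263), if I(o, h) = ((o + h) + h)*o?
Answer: 17640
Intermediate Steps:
I(o, h) = o*(o + 2*h) (I(o, h) = ((h + o) + h)*o = (o + 2*h)*o = o*(o + 2*h))
-I(-36, 263) = -(-36)*(-36 + 2*263) = -(-36)*(-36 + 526) = -(-36)*490 = -1*(-17640) = 17640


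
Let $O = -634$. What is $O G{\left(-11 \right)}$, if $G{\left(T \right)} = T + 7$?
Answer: $2536$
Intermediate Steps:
$G{\left(T \right)} = 7 + T$
$O G{\left(-11 \right)} = - 634 \left(7 - 11\right) = \left(-634\right) \left(-4\right) = 2536$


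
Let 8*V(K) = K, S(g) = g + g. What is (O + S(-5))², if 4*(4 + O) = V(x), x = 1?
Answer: 199809/1024 ≈ 195.13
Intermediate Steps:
S(g) = 2*g
V(K) = K/8
O = -127/32 (O = -4 + ((⅛)*1)/4 = -4 + (¼)*(⅛) = -4 + 1/32 = -127/32 ≈ -3.9688)
(O + S(-5))² = (-127/32 + 2*(-5))² = (-127/32 - 10)² = (-447/32)² = 199809/1024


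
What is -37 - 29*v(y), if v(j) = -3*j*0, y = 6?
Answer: -37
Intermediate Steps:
v(j) = 0
-37 - 29*v(y) = -37 - 29*0 = -37 + 0 = -37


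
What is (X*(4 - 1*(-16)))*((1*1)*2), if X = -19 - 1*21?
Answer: -1600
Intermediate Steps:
X = -40 (X = -19 - 21 = -40)
(X*(4 - 1*(-16)))*((1*1)*2) = (-40*(4 - 1*(-16)))*((1*1)*2) = (-40*(4 + 16))*(1*2) = -40*20*2 = -800*2 = -1600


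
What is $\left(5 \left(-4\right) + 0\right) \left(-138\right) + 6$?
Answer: $2766$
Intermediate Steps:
$\left(5 \left(-4\right) + 0\right) \left(-138\right) + 6 = \left(-20 + 0\right) \left(-138\right) + 6 = \left(-20\right) \left(-138\right) + 6 = 2760 + 6 = 2766$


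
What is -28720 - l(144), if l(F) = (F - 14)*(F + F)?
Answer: -66160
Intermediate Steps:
l(F) = 2*F*(-14 + F) (l(F) = (-14 + F)*(2*F) = 2*F*(-14 + F))
-28720 - l(144) = -28720 - 2*144*(-14 + 144) = -28720 - 2*144*130 = -28720 - 1*37440 = -28720 - 37440 = -66160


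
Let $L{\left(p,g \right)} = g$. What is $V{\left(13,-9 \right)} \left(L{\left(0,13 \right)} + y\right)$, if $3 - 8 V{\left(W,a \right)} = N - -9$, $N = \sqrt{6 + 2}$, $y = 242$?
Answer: $- \frac{765}{4} - \frac{255 \sqrt{2}}{4} \approx -281.41$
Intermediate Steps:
$N = 2 \sqrt{2}$ ($N = \sqrt{8} = 2 \sqrt{2} \approx 2.8284$)
$V{\left(W,a \right)} = - \frac{3}{4} - \frac{\sqrt{2}}{4}$ ($V{\left(W,a \right)} = \frac{3}{8} - \frac{2 \sqrt{2} - -9}{8} = \frac{3}{8} - \frac{2 \sqrt{2} + 9}{8} = \frac{3}{8} - \frac{9 + 2 \sqrt{2}}{8} = \frac{3}{8} - \left(\frac{9}{8} + \frac{\sqrt{2}}{4}\right) = - \frac{3}{4} - \frac{\sqrt{2}}{4}$)
$V{\left(13,-9 \right)} \left(L{\left(0,13 \right)} + y\right) = \left(- \frac{3}{4} - \frac{\sqrt{2}}{4}\right) \left(13 + 242\right) = \left(- \frac{3}{4} - \frac{\sqrt{2}}{4}\right) 255 = - \frac{765}{4} - \frac{255 \sqrt{2}}{4}$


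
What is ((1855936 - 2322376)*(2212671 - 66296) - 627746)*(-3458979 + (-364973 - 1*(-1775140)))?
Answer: 2051179981559397752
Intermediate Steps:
((1855936 - 2322376)*(2212671 - 66296) - 627746)*(-3458979 + (-364973 - 1*(-1775140))) = (-466440*2146375 - 627746)*(-3458979 + (-364973 + 1775140)) = (-1001155155000 - 627746)*(-3458979 + 1410167) = -1001155782746*(-2048812) = 2051179981559397752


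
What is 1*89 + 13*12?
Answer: 245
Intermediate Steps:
1*89 + 13*12 = 89 + 156 = 245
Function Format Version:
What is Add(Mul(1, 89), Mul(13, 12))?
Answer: 245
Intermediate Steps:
Add(Mul(1, 89), Mul(13, 12)) = Add(89, 156) = 245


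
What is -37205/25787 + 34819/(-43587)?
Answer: -2519531888/1123977969 ≈ -2.2416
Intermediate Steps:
-37205/25787 + 34819/(-43587) = -37205*1/25787 + 34819*(-1/43587) = -37205/25787 - 34819/43587 = -2519531888/1123977969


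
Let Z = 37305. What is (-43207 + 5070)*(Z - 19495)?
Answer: -679219970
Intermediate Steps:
(-43207 + 5070)*(Z - 19495) = (-43207 + 5070)*(37305 - 19495) = -38137*17810 = -679219970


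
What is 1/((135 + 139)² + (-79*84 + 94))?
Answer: 1/68534 ≈ 1.4591e-5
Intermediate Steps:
1/((135 + 139)² + (-79*84 + 94)) = 1/(274² + (-6636 + 94)) = 1/(75076 - 6542) = 1/68534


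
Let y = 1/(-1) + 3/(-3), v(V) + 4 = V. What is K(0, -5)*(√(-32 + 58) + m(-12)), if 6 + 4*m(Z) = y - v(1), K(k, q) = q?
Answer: 25/4 - 5*√26 ≈ -19.245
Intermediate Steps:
v(V) = -4 + V
y = -2 (y = 1*(-1) + 3*(-⅓) = -1 - 1 = -2)
m(Z) = -5/4 (m(Z) = -3/2 + (-2 - (-4 + 1))/4 = -3/2 + (-2 - 1*(-3))/4 = -3/2 + (-2 + 3)/4 = -3/2 + (¼)*1 = -3/2 + ¼ = -5/4)
K(0, -5)*(√(-32 + 58) + m(-12)) = -5*(√(-32 + 58) - 5/4) = -5*(√26 - 5/4) = -5*(-5/4 + √26) = 25/4 - 5*√26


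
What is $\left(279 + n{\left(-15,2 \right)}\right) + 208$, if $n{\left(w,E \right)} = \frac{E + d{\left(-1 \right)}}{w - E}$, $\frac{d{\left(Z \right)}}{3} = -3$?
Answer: $\frac{8286}{17} \approx 487.41$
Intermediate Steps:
$d{\left(Z \right)} = -9$ ($d{\left(Z \right)} = 3 \left(-3\right) = -9$)
$n{\left(w,E \right)} = \frac{-9 + E}{w - E}$ ($n{\left(w,E \right)} = \frac{E - 9}{w - E} = \frac{-9 + E}{w - E}$)
$\left(279 + n{\left(-15,2 \right)}\right) + 208 = \left(279 + \frac{9 - 2}{2 - -15}\right) + 208 = \left(279 + \frac{9 - 2}{2 + 15}\right) + 208 = \left(279 + \frac{1}{17} \cdot 7\right) + 208 = \left(279 + \frac{7}{17}\right) + 208 = \frac{4750}{17} + 208 = \frac{8286}{17}$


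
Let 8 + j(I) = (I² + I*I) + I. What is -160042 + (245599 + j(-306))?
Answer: 272515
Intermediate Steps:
j(I) = -8 + I + 2*I² (j(I) = -8 + ((I² + I*I) + I) = -8 + ((I² + I²) + I) = -8 + (2*I² + I) = -8 + (I + 2*I²) = -8 + I + 2*I²)
-160042 + (245599 + j(-306)) = -160042 + (245599 + (-8 - 306 + 2*(-306)²)) = -160042 + (245599 + (-8 - 306 + 2*93636)) = -160042 + (245599 + (-8 - 306 + 187272)) = -160042 + (245599 + 186958) = -160042 + 432557 = 272515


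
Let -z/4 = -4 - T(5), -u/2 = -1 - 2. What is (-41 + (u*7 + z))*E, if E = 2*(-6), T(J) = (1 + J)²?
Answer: -1932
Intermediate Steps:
E = -12
u = 6 (u = -2*(-1 - 2) = -2*(-3) = 6)
z = 160 (z = -4*(-4 - (1 + 5)²) = -4*(-4 - 1*6²) = -4*(-4 - 1*36) = -4*(-4 - 36) = -4*(-40) = 160)
(-41 + (u*7 + z))*E = (-41 + (6*7 + 160))*(-12) = (-41 + (42 + 160))*(-12) = (-41 + 202)*(-12) = 161*(-12) = -1932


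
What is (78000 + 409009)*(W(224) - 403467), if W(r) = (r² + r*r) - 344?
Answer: -147787264131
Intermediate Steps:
W(r) = -344 + 2*r² (W(r) = (r² + r²) - 344 = 2*r² - 344 = -344 + 2*r²)
(78000 + 409009)*(W(224) - 403467) = (78000 + 409009)*((-344 + 2*224²) - 403467) = 487009*((-344 + 2*50176) - 403467) = 487009*((-344 + 100352) - 403467) = 487009*(100008 - 403467) = 487009*(-303459) = -147787264131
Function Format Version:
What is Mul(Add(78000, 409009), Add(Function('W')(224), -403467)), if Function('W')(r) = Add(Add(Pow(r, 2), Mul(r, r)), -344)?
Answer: -147787264131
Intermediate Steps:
Function('W')(r) = Add(-344, Mul(2, Pow(r, 2))) (Function('W')(r) = Add(Add(Pow(r, 2), Pow(r, 2)), -344) = Add(Mul(2, Pow(r, 2)), -344) = Add(-344, Mul(2, Pow(r, 2))))
Mul(Add(78000, 409009), Add(Function('W')(224), -403467)) = Mul(Add(78000, 409009), Add(Add(-344, Mul(2, Pow(224, 2))), -403467)) = Mul(487009, Add(Add(-344, Mul(2, 50176)), -403467)) = Mul(487009, Add(Add(-344, 100352), -403467)) = Mul(487009, Add(100008, -403467)) = Mul(487009, -303459) = -147787264131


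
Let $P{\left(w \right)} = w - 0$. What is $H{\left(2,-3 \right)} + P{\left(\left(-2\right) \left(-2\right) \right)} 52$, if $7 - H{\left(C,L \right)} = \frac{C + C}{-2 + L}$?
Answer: $\frac{1079}{5} \approx 215.8$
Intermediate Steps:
$H{\left(C,L \right)} = 7 - \frac{2 C}{-2 + L}$ ($H{\left(C,L \right)} = 7 - \frac{C + C}{-2 + L} = 7 - \frac{2 C}{-2 + L}$)
$P{\left(w \right)} = w$ ($P{\left(w \right)} = w + 0 = w$)
$H{\left(2,-3 \right)} + P{\left(\left(-2\right) \left(-2\right) \right)} 52 = \frac{-14 - 4 + 7 \left(-3\right)}{-2 - 3} + \left(-2\right) \left(-2\right) 52 = \frac{-14 - 4 - 21}{-5} + 4 \cdot 52 = \left(- \frac{1}{5}\right) \left(-39\right) + 208 = \frac{39}{5} + 208 = \frac{1079}{5}$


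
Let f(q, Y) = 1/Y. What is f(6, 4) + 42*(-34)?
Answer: -5711/4 ≈ -1427.8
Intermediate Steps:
f(6, 4) + 42*(-34) = 1/4 + 42*(-34) = ¼ - 1428 = -5711/4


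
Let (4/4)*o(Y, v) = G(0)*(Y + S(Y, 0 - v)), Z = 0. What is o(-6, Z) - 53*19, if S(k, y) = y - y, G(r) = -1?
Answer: -1001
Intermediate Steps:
S(k, y) = 0
o(Y, v) = -Y (o(Y, v) = -(Y + 0) = -Y)
o(-6, Z) - 53*19 = -1*(-6) - 53*19 = 6 - 1007 = -1001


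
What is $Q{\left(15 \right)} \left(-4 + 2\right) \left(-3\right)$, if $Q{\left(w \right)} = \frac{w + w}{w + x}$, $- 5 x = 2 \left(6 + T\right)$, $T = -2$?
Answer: $\frac{900}{67} \approx 13.433$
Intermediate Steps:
$x = - \frac{8}{5}$ ($x = - \frac{2 \left(6 - 2\right)}{5} = - \frac{2 \cdot 4}{5} = \left(- \frac{1}{5}\right) 8 = - \frac{8}{5} \approx -1.6$)
$Q{\left(w \right)} = \frac{2 w}{- \frac{8}{5} + w}$ ($Q{\left(w \right)} = \frac{w + w}{w - \frac{8}{5}} = \frac{2 w}{- \frac{8}{5} + w}$)
$Q{\left(15 \right)} \left(-4 + 2\right) \left(-3\right) = 10 \cdot 15 \frac{1}{-8 + 5 \cdot 15} \left(-4 + 2\right) \left(-3\right) = 10 \cdot 15 \frac{1}{-8 + 75} \left(\left(-2\right) \left(-3\right)\right) = 10 \cdot 15 \cdot \frac{1}{67} \cdot 6 = \frac{150}{67} \cdot 6 = \frac{900}{67}$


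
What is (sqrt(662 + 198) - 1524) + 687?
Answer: -837 + 2*sqrt(215) ≈ -807.67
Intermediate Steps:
(sqrt(662 + 198) - 1524) + 687 = (sqrt(860) - 1524) + 687 = (2*sqrt(215) - 1524) + 687 = (-1524 + 2*sqrt(215)) + 687 = -837 + 2*sqrt(215)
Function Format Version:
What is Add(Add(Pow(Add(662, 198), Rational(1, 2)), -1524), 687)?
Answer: Add(-837, Mul(2, Pow(215, Rational(1, 2)))) ≈ -807.67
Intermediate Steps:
Add(Add(Pow(Add(662, 198), Rational(1, 2)), -1524), 687) = Add(Add(Pow(860, Rational(1, 2)), -1524), 687) = Add(Add(Mul(2, Pow(215, Rational(1, 2))), -1524), 687) = Add(Add(-1524, Mul(2, Pow(215, Rational(1, 2)))), 687) = Add(-837, Mul(2, Pow(215, Rational(1, 2))))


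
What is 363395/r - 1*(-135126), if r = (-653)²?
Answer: 57619305929/426409 ≈ 1.3513e+5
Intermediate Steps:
r = 426409
363395/r - 1*(-135126) = 363395/426409 - 1*(-135126) = 363395*(1/426409) + 135126 = 363395/426409 + 135126 = 57619305929/426409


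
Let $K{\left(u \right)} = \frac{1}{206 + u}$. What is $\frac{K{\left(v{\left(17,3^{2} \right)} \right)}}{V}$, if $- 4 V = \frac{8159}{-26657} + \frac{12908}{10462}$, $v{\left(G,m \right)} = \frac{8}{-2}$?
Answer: $- \frac{278885534}{13065819449} \approx -0.021345$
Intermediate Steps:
$v{\left(G,m \right)} = -4$ ($v{\left(G,m \right)} = 8 \left(- \frac{1}{2}\right) = -4$)
$V = - \frac{129364549}{557771068}$ ($V = - \frac{\frac{8159}{-26657} + \frac{12908}{10462}}{4} = - \frac{8159 \left(- \frac{1}{26657}\right) + 12908 \cdot \frac{1}{10462}}{4} = - \frac{- \frac{8159}{26657} + \frac{6454}{5231}}{4} = \left(- \frac{1}{4}\right) \frac{129364549}{139442767} = - \frac{129364549}{557771068} \approx -0.23193$)
$\frac{K{\left(v{\left(17,3^{2} \right)} \right)}}{V} = \frac{1}{\left(206 - 4\right) \left(- \frac{129364549}{557771068}\right)} = \frac{1}{202} \left(- \frac{557771068}{129364549}\right) = - \frac{278885534}{13065819449}$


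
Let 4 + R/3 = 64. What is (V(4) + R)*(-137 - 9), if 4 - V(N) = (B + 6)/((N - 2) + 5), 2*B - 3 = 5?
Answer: -186588/7 ≈ -26655.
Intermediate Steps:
B = 4 (B = 3/2 + (½)*5 = 3/2 + 5/2 = 4)
V(N) = 4 - 10/(3 + N) (V(N) = 4 - (4 + 6)/((N - 2) + 5) = 4 - 10/((-2 + N) + 5) = 4 - 10/(3 + N))
R = 180 (R = -12 + 3*64 = -12 + 192 = 180)
(V(4) + R)*(-137 - 9) = (2*(1 + 2*4)/(3 + 4) + 180)*(-137 - 9) = (2*(1 + 8)/7 + 180)*(-146) = (2*(⅐)*9 + 180)*(-146) = (18/7 + 180)*(-146) = (1278/7)*(-146) = -186588/7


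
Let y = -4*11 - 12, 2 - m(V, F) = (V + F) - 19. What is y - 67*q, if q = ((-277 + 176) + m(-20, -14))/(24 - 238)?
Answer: -7533/107 ≈ -70.402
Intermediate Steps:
m(V, F) = 21 - F - V (m(V, F) = 2 - ((V + F) - 19) = 2 - ((F + V) - 19) = 2 - (-19 + F + V) = 2 + (19 - F - V) = 21 - F - V)
q = 23/107 (q = ((-277 + 176) + (21 - 1*(-14) - 1*(-20)))/(24 - 238) = (-101 + (21 + 14 + 20))/(-214) = (-101 + 55)*(-1/214) = -46*(-1/214) = 23/107 ≈ 0.21495)
y = -56 (y = -44 - 12 = -56)
y - 67*q = -56 - 67*23/107 = -56 - 1541/107 = -7533/107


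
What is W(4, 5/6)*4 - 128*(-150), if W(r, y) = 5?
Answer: 19220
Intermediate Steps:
W(4, 5/6)*4 - 128*(-150) = 5*4 - 128*(-150) = 20 + 19200 = 19220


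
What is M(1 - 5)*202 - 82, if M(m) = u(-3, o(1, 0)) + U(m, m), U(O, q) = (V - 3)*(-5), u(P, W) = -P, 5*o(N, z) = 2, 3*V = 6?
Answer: 1534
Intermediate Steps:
V = 2 (V = (⅓)*6 = 2)
o(N, z) = ⅖ (o(N, z) = (⅕)*2 = ⅖)
U(O, q) = 5 (U(O, q) = (2 - 3)*(-5) = -1*(-5) = 5)
M(m) = 8 (M(m) = -1*(-3) + 5 = 3 + 5 = 8)
M(1 - 5)*202 - 82 = 8*202 - 82 = 1616 - 82 = 1534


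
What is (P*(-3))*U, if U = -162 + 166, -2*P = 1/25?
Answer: 6/25 ≈ 0.24000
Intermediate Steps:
P = -1/50 (P = -½/25 = -½*1/25 = -1/50 ≈ -0.020000)
U = 4
(P*(-3))*U = -1/50*(-3)*4 = (3/50)*4 = 6/25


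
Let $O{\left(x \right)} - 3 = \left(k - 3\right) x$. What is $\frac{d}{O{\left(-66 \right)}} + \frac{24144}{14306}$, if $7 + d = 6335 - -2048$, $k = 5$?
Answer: $- \frac{19452080}{307579} \approx -63.243$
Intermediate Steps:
$O{\left(x \right)} = 3 + 2 x$ ($O{\left(x \right)} = 3 + \left(5 - 3\right) x = 3 + 2 x$)
$d = 8376$ ($d = -7 + \left(6335 - -2048\right) = -7 + \left(6335 + 2048\right) = -7 + 8383 = 8376$)
$\frac{d}{O{\left(-66 \right)}} + \frac{24144}{14306} = \frac{8376}{3 + 2 \left(-66\right)} + \frac{24144}{14306} = \frac{8376}{3 - 132} + 24144 \cdot \frac{1}{14306} = \frac{8376}{-129} + \frac{12072}{7153} = 8376 \left(- \frac{1}{129}\right) + \frac{12072}{7153} = - \frac{2792}{43} + \frac{12072}{7153} = - \frac{19452080}{307579}$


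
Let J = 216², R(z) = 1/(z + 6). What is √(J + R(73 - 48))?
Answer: √44836447/31 ≈ 216.00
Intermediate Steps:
R(z) = 1/(6 + z)
J = 46656
√(J + R(73 - 48)) = √(46656 + 1/(6 + (73 - 48))) = √(46656 + 1/(6 + 25)) = √(46656 + 1/31) = √(1446337/31) = √44836447/31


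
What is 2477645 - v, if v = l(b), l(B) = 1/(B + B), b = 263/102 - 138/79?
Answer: 16602695116/6701 ≈ 2.4776e+6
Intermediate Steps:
b = 6701/8058 (b = 263*(1/102) - 138*1/79 = 263/102 - 138/79 = 6701/8058 ≈ 0.83160)
l(B) = 1/(2*B)
v = 4029/6701 (v = 1/(2*(6701/8058)) = (½)*(8058/6701) = 4029/6701 ≈ 0.60125)
2477645 - v = 2477645 - 1*4029/6701 = 2477645 - 4029/6701 = 16602695116/6701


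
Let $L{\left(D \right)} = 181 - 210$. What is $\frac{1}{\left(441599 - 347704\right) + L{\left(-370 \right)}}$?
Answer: $\frac{1}{93866} \approx 1.0653 \cdot 10^{-5}$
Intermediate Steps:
$L{\left(D \right)} = -29$ ($L{\left(D \right)} = 181 - 210 = -29$)
$\frac{1}{\left(441599 - 347704\right) + L{\left(-370 \right)}} = \frac{1}{\left(441599 - 347704\right) - 29} = \frac{1}{93895 - 29} = \frac{1}{93866}$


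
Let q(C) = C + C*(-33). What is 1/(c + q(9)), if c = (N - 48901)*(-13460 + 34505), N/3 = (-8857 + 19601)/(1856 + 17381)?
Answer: -19237/19796538378981 ≈ -9.7173e-10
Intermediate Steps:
q(C) = -32*C (q(C) = C - 33*C = -32*C)
N = 32232/19237 (N = 3*((-8857 + 19601)/(1856 + 17381)) = 3*(10744/19237) = 32232/19237 ≈ 1.6755)
c = -19796532838725/19237 (c = (32232/19237 - 48901)*(-13460 + 34505) = -940676305/19237*21045 = -19796532838725/19237 ≈ -1.0291e+9)
1/(c + q(9)) = 1/(-19796532838725/19237 - 32*9) = 1/(-19796532838725/19237 - 288) = 1/(-19796538378981/19237) = -19237/19796538378981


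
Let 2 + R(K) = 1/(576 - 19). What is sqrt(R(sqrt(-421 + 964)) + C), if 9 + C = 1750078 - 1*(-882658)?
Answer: sqrt(816800299082)/557 ≈ 1622.6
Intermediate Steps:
C = 2632727 (C = -9 + (1750078 - 1*(-882658)) = -9 + (1750078 + 882658) = -9 + 2632736 = 2632727)
R(K) = -1113/557 (R(K) = -2 + 1/(576 - 19) = -2 + 1/557 = -1113/557)
sqrt(R(sqrt(-421 + 964)) + C) = sqrt(-1113/557 + 2632727) = sqrt(1466427826/557) = sqrt(816800299082)/557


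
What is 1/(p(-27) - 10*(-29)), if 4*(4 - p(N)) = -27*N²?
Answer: 4/20859 ≈ 0.00019176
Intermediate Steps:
p(N) = 4 + 27*N²/4 (p(N) = 4 - (-27)*N²/4 = 4 + 27*N²/4)
1/(p(-27) - 10*(-29)) = 1/((4 + (27/4)*(-27)²) - 10*(-29)) = 1/((4 + (27/4)*729) + 290) = 1/((4 + 19683/4) + 290) = 1/(19699/4 + 290) = 1/(20859/4) = 4/20859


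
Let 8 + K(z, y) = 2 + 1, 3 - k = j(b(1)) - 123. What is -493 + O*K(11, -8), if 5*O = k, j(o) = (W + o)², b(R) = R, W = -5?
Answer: -603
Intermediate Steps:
j(o) = (-5 + o)²
k = 110 (k = 3 - ((-5 + 1)² - 123) = 3 - ((-4)² - 123) = 3 - (16 - 123) = 3 - 1*(-107) = 3 + 107 = 110)
O = 22 (O = (⅕)*110 = 22)
K(z, y) = -5 (K(z, y) = -8 + (2 + 1) = -8 + 3 = -5)
-493 + O*K(11, -8) = -493 + 22*(-5) = -493 - 110 = -603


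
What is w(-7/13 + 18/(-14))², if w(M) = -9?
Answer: 81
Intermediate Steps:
w(-7/13 + 18/(-14))² = (-9)² = 81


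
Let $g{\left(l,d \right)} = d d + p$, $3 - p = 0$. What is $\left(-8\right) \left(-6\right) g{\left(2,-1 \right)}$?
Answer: $192$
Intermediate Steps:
$p = 3$ ($p = 3 - 0 = 3 + 0 = 3$)
$g{\left(l,d \right)} = 3 + d^{2}$ ($g{\left(l,d \right)} = d d + 3 = d^{2} + 3 = 3 + d^{2}$)
$\left(-8\right) \left(-6\right) g{\left(2,-1 \right)} = \left(-8\right) \left(-6\right) \left(3 + \left(-1\right)^{2}\right) = 48 \left(3 + 1\right) = 48 \cdot 4 = 192$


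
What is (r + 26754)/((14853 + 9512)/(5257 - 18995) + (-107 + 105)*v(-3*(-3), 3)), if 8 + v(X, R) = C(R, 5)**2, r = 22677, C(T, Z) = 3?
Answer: -679083078/51841 ≈ -13099.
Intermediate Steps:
v(X, R) = 1 (v(X, R) = -8 + 3**2 = -8 + 9 = 1)
(r + 26754)/((14853 + 9512)/(5257 - 18995) + (-107 + 105)*v(-3*(-3), 3)) = (22677 + 26754)/((14853 + 9512)/(5257 - 18995) + (-107 + 105)*1) = 49431/(24365/(-13738) - 2*1) = 49431/(24365*(-1/13738) - 2) = 49431/(-24365/13738 - 2) = 49431/(-51841/13738) = 49431*(-13738/51841) = -679083078/51841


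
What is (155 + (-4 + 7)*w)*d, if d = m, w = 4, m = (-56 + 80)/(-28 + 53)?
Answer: 4008/25 ≈ 160.32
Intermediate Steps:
m = 24/25 ≈ 0.96000
d = 24/25 ≈ 0.96000
(155 + (-4 + 7)*w)*d = (155 + (-4 + 7)*4)*(24/25) = (155 + 3*4)*(24/25) = (155 + 12)*(24/25) = 167*(24/25) = 4008/25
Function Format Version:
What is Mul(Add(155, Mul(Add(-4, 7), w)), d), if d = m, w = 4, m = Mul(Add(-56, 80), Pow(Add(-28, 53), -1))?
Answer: Rational(4008, 25) ≈ 160.32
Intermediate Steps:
m = Rational(24, 25) (m = Mul(24, Pow(25, -1)) = Mul(24, Rational(1, 25)) = Rational(24, 25) ≈ 0.96000)
d = Rational(24, 25) ≈ 0.96000
Mul(Add(155, Mul(Add(-4, 7), w)), d) = Mul(Add(155, Mul(Add(-4, 7), 4)), Rational(24, 25)) = Mul(Add(155, Mul(3, 4)), Rational(24, 25)) = Mul(Add(155, 12), Rational(24, 25)) = Mul(167, Rational(24, 25)) = Rational(4008, 25)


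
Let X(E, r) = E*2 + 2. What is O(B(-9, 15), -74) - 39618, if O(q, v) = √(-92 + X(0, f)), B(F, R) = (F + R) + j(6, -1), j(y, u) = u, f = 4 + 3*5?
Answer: -39618 + 3*I*√10 ≈ -39618.0 + 9.4868*I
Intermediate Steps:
f = 19 (f = 4 + 15 = 19)
X(E, r) = 2 + 2*E (X(E, r) = 2*E + 2 = 2 + 2*E)
B(F, R) = -1 + F + R (B(F, R) = (F + R) - 1 = -1 + F + R)
O(q, v) = 3*I*√10 (O(q, v) = √(-92 + (2 + 2*0)) = √(-92 + (2 + 0)) = √(-92 + 2) = √(-90) = 3*I*√10)
O(B(-9, 15), -74) - 39618 = 3*I*√10 - 39618 = -39618 + 3*I*√10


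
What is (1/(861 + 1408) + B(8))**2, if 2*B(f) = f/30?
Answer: 20729809/1158381225 ≈ 0.017895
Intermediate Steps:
B(f) = f/60 (B(f) = (f/30)/2 = f/60)
(1/(861 + 1408) + B(8))**2 = (1/(861 + 1408) + (1/60)*8)**2 = (1/2269 + 2/15)**2 = (4553/34035)**2 = 20729809/1158381225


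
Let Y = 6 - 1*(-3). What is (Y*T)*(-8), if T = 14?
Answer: -1008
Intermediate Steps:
Y = 9 (Y = 6 + 3 = 9)
(Y*T)*(-8) = (9*14)*(-8) = 126*(-8) = -1008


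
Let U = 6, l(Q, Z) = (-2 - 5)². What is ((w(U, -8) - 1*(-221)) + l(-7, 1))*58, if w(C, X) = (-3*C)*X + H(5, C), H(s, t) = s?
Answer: 24302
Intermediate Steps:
l(Q, Z) = 49 (l(Q, Z) = (-7)² = 49)
w(C, X) = 5 - 3*C*X (w(C, X) = (-3*C)*X + 5 = -3*C*X + 5 = 5 - 3*C*X)
((w(U, -8) - 1*(-221)) + l(-7, 1))*58 = (((5 - 3*6*(-8)) - 1*(-221)) + 49)*58 = (((5 + 144) + 221) + 49)*58 = ((149 + 221) + 49)*58 = (370 + 49)*58 = 419*58 = 24302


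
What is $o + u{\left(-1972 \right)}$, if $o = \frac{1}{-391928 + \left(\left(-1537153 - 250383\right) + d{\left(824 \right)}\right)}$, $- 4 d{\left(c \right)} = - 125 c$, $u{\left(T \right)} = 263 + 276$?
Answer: $\frac{1160851845}{2153714} \approx 539.0$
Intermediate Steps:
$u{\left(T \right)} = 539$
$d{\left(c \right)} = \frac{125 c}{4}$ ($d{\left(c \right)} = - \frac{\left(-125\right) c}{4} = \frac{125 c}{4}$)
$o = - \frac{1}{2153714}$ ($o = \frac{1}{-391928 + \left(\left(-1537153 - 250383\right) + \frac{125}{4} \cdot 824\right)} = \frac{1}{-391928 + \left(-1787536 + 25750\right)} = \frac{1}{-391928 - 1761786} = \frac{1}{-2153714} = - \frac{1}{2153714} \approx -4.6431 \cdot 10^{-7}$)
$o + u{\left(-1972 \right)} = - \frac{1}{2153714} + 539 = \frac{1160851845}{2153714}$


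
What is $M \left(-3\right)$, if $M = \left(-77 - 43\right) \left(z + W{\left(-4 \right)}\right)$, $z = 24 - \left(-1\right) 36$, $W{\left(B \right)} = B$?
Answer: $20160$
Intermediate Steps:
$z = 60$ ($z = 24 - -36 = 24 + 36 = 60$)
$M = -6720$ ($M = \left(-77 - 43\right) \left(60 - 4\right) = \left(-120\right) 56 = -6720$)
$M \left(-3\right) = \left(-6720\right) \left(-3\right) = 20160$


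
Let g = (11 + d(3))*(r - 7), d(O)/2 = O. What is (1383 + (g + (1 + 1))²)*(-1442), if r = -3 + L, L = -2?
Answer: -60833654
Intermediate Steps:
r = -5 (r = -3 - 2 = -5)
d(O) = 2*O
g = -204 (g = (11 + 2*3)*(-5 - 7) = (11 + 6)*(-12) = 17*(-12) = -204)
(1383 + (g + (1 + 1))²)*(-1442) = (1383 + (-204 + (1 + 1))²)*(-1442) = (1383 + (-204 + 2)²)*(-1442) = (1383 + (-202)²)*(-1442) = (1383 + 40804)*(-1442) = 42187*(-1442) = -60833654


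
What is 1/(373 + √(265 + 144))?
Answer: 373/138720 - √409/138720 ≈ 0.0025431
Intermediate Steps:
1/(373 + √(265 + 144)) = 1/(373 + √409)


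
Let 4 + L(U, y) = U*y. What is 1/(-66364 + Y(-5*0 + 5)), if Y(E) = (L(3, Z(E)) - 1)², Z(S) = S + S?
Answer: -1/65739 ≈ -1.5212e-5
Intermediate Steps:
Z(S) = 2*S
L(U, y) = -4 + U*y
Y(E) = (-5 + 6*E)² (Y(E) = ((-4 + 3*(2*E)) - 1)² = ((-4 + 6*E) - 1)² = (-5 + 6*E)²)
1/(-66364 + Y(-5*0 + 5)) = 1/(-66364 + (-5 + 6*(-5*0 + 5))²) = 1/(-66364 + (-5 + 6*(0 + 5))²) = 1/(-66364 + (-5 + 6*5)²) = 1/(-66364 + (-5 + 30)²) = 1/(-66364 + 25²) = 1/(-66364 + 625) = 1/(-65739) = -1/65739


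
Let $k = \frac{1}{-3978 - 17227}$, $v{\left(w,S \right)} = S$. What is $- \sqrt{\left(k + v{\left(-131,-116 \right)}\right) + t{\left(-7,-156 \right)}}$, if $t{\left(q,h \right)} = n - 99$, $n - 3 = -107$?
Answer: $- \frac{2 i \sqrt{35859754295}}{21205} \approx - 17.861 i$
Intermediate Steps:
$n = -104$ ($n = 3 - 107 = -104$)
$k = - \frac{1}{21205}$ ($k = \frac{1}{-21205} = - \frac{1}{21205} \approx -4.7159 \cdot 10^{-5}$)
$t{\left(q,h \right)} = -203$ ($t{\left(q,h \right)} = -104 - 99 = -203$)
$- \sqrt{\left(k + v{\left(-131,-116 \right)}\right) + t{\left(-7,-156 \right)}} = - \sqrt{\left(- \frac{1}{21205} - 116\right) - 203} = - \sqrt{- \frac{2459781}{21205} - 203} = - \sqrt{- \frac{6764396}{21205}} = - \frac{2 i \sqrt{35859754295}}{21205}$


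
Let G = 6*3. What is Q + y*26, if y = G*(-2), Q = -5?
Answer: -941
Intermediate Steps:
G = 18
y = -36 (y = 18*(-2) = -36)
Q + y*26 = -5 - 36*26 = -5 - 936 = -941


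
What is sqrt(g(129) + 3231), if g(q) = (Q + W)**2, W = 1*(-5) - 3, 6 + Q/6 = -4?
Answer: sqrt(7855) ≈ 88.628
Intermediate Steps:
Q = -60 (Q = -36 + 6*(-4) = -36 - 24 = -60)
W = -8 (W = -5 - 3 = -8)
g(q) = 4624 (g(q) = (-60 - 8)**2 = (-68)**2 = 4624)
sqrt(g(129) + 3231) = sqrt(4624 + 3231) = sqrt(7855)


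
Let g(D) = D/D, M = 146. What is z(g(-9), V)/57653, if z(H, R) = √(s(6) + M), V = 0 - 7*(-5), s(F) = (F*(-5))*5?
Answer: 2*I/57653 ≈ 3.469e-5*I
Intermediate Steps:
s(F) = -25*F (s(F) = -5*F*5 = -25*F)
g(D) = 1
V = 35 (V = 0 + 35 = 35)
z(H, R) = 2*I (z(H, R) = √(-25*6 + 146) = √(-150 + 146) = √(-4) = 2*I)
z(g(-9), V)/57653 = (2*I)/57653 = (2*I)*(1/57653) = 2*I/57653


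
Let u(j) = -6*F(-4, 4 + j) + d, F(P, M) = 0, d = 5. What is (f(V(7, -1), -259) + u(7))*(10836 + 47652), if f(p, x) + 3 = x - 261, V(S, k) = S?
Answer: -30296784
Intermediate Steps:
u(j) = 5 (u(j) = -6*0 + 5 = 0 + 5 = 5)
f(p, x) = -264 + x (f(p, x) = -3 + (x - 261) = -3 + (-261 + x) = -264 + x)
(f(V(7, -1), -259) + u(7))*(10836 + 47652) = ((-264 - 259) + 5)*(10836 + 47652) = (-523 + 5)*58488 = -518*58488 = -30296784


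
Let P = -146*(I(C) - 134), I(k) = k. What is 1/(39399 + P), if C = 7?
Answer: 1/57941 ≈ 1.7259e-5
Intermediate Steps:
P = 18542 (P = -146*(7 - 134) = -146*(-127) = 18542)
1/(39399 + P) = 1/(39399 + 18542) = 1/57941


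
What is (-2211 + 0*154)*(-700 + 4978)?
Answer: -9458658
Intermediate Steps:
(-2211 + 0*154)*(-700 + 4978) = (-2211 + 0)*4278 = -2211*4278 = -9458658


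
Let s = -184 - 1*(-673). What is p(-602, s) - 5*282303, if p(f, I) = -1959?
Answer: -1413474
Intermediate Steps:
s = 489 (s = -184 + 673 = 489)
p(-602, s) - 5*282303 = -1959 - 5*282303 = -1959 - 1*1411515 = -1959 - 1411515 = -1413474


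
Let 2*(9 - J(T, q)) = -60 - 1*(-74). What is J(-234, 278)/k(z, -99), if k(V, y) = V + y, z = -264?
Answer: -2/363 ≈ -0.0055096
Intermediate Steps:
J(T, q) = 2 (J(T, q) = 9 - (-60 - 1*(-74))/2 = 9 - (-60 + 74)/2 = 9 - 1/2*14 = 9 - 7 = 2)
J(-234, 278)/k(z, -99) = 2/(-264 - 99) = 2/(-363) = 2*(-1/363) = -2/363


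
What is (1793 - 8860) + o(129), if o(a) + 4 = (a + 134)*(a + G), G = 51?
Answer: 40269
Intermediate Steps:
o(a) = -4 + (51 + a)*(134 + a) (o(a) = -4 + (a + 134)*(a + 51) = -4 + (134 + a)*(51 + a) = -4 + (51 + a)*(134 + a))
(1793 - 8860) + o(129) = (1793 - 8860) + (6830 + 129² + 185*129) = -7067 + (6830 + 16641 + 23865) = -7067 + 47336 = 40269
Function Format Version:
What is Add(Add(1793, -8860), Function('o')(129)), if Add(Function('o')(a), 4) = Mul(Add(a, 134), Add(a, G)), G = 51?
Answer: 40269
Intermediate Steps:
Function('o')(a) = Add(-4, Mul(Add(51, a), Add(134, a))) (Function('o')(a) = Add(-4, Mul(Add(a, 134), Add(a, 51))) = Add(-4, Mul(Add(134, a), Add(51, a))) = Add(-4, Mul(Add(51, a), Add(134, a))))
Add(Add(1793, -8860), Function('o')(129)) = Add(Add(1793, -8860), Add(6830, Pow(129, 2), Mul(185, 129))) = Add(-7067, Add(6830, 16641, 23865)) = Add(-7067, 47336) = 40269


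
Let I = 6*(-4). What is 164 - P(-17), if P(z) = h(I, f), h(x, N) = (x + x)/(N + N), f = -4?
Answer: 158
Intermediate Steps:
I = -24
h(x, N) = x/N (h(x, N) = (2*x)/((2*N)) = (2*x)*(1/(2*N)) = x/N)
P(z) = 6 (P(z) = -24/(-4) = -24*(-¼) = 6)
164 - P(-17) = 164 - 1*6 = 164 - 6 = 158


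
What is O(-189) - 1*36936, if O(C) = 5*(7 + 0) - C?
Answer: -36712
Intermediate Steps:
O(C) = 35 - C (O(C) = 5*7 - C = 35 - C)
O(-189) - 1*36936 = (35 - 1*(-189)) - 1*36936 = (35 + 189) - 36936 = 224 - 36936 = -36712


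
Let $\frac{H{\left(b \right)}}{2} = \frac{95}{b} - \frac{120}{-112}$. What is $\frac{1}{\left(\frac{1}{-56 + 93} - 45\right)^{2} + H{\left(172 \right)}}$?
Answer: $\frac{824138}{1669551787} \approx 0.00049363$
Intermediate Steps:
$H{\left(b \right)} = \frac{15}{7} + \frac{190}{b}$ ($H{\left(b \right)} = 2 \left(\frac{95}{b} - \frac{120}{-112}\right) = 2 \left(\frac{95}{b} - - \frac{15}{14}\right) = 2 \left(\frac{95}{b} + \frac{15}{14}\right) = 2 \left(\frac{15}{14} + \frac{95}{b}\right) = \frac{15}{7} + \frac{190}{b}$)
$\frac{1}{\left(\frac{1}{-56 + 93} - 45\right)^{2} + H{\left(172 \right)}} = \frac{1}{\left(\frac{1}{-56 + 93} - 45\right)^{2} + \left(\frac{15}{7} + \frac{190}{172}\right)} = \frac{1}{\left(\frac{1}{37} - 45\right)^{2} + \left(\frac{15}{7} + 190 \cdot \frac{1}{172}\right)} = \frac{1}{\left(\frac{1}{37} - 45\right)^{2} + \left(\frac{15}{7} + \frac{95}{86}\right)} = \frac{1}{\left(- \frac{1664}{37}\right)^{2} + \frac{1955}{602}} = \frac{1}{\frac{2768896}{1369} + \frac{1955}{602}} = \frac{1}{\frac{1669551787}{824138}} = \frac{824138}{1669551787}$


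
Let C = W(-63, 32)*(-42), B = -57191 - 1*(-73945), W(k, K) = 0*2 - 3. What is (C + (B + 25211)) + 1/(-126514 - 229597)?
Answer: 14989068100/356111 ≈ 42091.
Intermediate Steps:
W(k, K) = -3 (W(k, K) = 0 - 3 = -3)
B = 16754 (B = -57191 + 73945 = 16754)
C = 126 (C = -3*(-42) = 126)
(C + (B + 25211)) + 1/(-126514 - 229597) = (126 + (16754 + 25211)) + 1/(-126514 - 229597) = (126 + 41965) + 1/(-356111) = 42091 - 1/356111 = 14989068100/356111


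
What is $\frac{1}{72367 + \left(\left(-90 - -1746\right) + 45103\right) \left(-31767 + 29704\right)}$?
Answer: $- \frac{1}{96391450} \approx -1.0374 \cdot 10^{-8}$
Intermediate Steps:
$\frac{1}{72367 + \left(\left(-90 - -1746\right) + 45103\right) \left(-31767 + 29704\right)} = \frac{1}{72367 + \left(\left(-90 + 1746\right) + 45103\right) \left(-2063\right)} = \frac{1}{72367 + \left(1656 + 45103\right) \left(-2063\right)} = \frac{1}{72367 + 46759 \left(-2063\right)} = \frac{1}{72367 - 96463817} = \frac{1}{-96391450} = - \frac{1}{96391450}$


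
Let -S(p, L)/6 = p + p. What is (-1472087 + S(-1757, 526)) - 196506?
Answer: -1647509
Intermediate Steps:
S(p, L) = -12*p (S(p, L) = -6*(p + p) = -12*p)
(-1472087 + S(-1757, 526)) - 196506 = (-1472087 - 12*(-1757)) - 196506 = (-1472087 + 21084) - 196506 = -1451003 - 196506 = -1647509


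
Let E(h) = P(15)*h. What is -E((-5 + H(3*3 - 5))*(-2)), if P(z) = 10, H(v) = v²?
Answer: 220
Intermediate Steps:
E(h) = 10*h
-E((-5 + H(3*3 - 5))*(-2)) = -10*(-5 + (3*3 - 5)²)*(-2) = -10*(-5 + (9 - 5)²)*(-2) = -10*(-5 + 4²)*(-2) = -10*(-5 + 16)*(-2) = -10*11*(-2) = -10*(-22) = -1*(-220) = 220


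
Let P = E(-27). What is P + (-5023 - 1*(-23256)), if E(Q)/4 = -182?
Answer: 17505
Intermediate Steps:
E(Q) = -728 (E(Q) = 4*(-182) = -728)
P = -728
P + (-5023 - 1*(-23256)) = -728 + (-5023 - 1*(-23256)) = -728 + (-5023 + 23256) = -728 + 18233 = 17505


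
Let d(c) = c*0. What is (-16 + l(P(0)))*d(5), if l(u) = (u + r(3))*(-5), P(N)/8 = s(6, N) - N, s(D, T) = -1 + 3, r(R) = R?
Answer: 0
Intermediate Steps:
d(c) = 0
s(D, T) = 2
P(N) = 16 - 8*N (P(N) = 8*(2 - N) = 16 - 8*N)
l(u) = -15 - 5*u (l(u) = (u + 3)*(-5) = (3 + u)*(-5) = -15 - 5*u)
(-16 + l(P(0)))*d(5) = (-16 + (-15 - 5*(16 - 8*0)))*0 = (-16 + (-15 - 5*(16 + 0)))*0 = (-16 + (-15 - 5*16))*0 = (-16 + (-15 - 80))*0 = (-16 - 95)*0 = -111*0 = 0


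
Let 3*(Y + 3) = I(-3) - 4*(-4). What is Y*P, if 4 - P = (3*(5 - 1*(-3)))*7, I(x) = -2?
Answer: -820/3 ≈ -273.33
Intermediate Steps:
Y = 5/3 (Y = -3 + (-2 - 4*(-4))/3 = -3 + (-2 + 16)/3 = -3 + (⅓)*14 = -3 + 14/3 = 5/3 ≈ 1.6667)
P = -164 (P = 4 - 3*(5 - 1*(-3))*7 = 4 - 3*(5 + 3)*7 = 4 - 3*8*7 = 4 - 24*7 = 4 - 1*168 = 4 - 168 = -164)
Y*P = (5/3)*(-164) = -820/3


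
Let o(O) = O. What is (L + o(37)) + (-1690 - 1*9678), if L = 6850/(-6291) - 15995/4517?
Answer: -322118326952/28416447 ≈ -11336.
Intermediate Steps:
L = -131565995/28416447 (L = 6850*(-1/6291) - 15995*1/4517 = -6850/6291 - 15995/4517 = -131565995/28416447 ≈ -4.6299)
(L + o(37)) + (-1690 - 1*9678) = (-131565995/28416447 + 37) + (-1690 - 1*9678) = 919842544/28416447 + (-1690 - 9678) = 919842544/28416447 - 11368 = -322118326952/28416447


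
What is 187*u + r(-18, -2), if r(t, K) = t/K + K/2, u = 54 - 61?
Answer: -1301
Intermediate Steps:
u = -7
r(t, K) = K/2 + t/K (r(t, K) = t/K + K*(½) = t/K + K/2 = K/2 + t/K)
187*u + r(-18, -2) = 187*(-7) + ((½)*(-2) - 18/(-2)) = -1309 + (-1 - 18*(-½)) = -1309 + (-1 + 9) = -1309 + 8 = -1301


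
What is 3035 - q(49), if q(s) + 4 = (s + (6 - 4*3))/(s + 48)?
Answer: 294740/97 ≈ 3038.6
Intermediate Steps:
q(s) = -4 + (-6 + s)/(48 + s) (q(s) = -4 + (s + (6 - 4*3))/(s + 48) = -4 + (s + (6 - 12))/(48 + s) = -4 + (s - 6)/(48 + s) = -4 + (-6 + s)/(48 + s))
3035 - q(49) = 3035 - 3*(-66 - 1*49)/(48 + 49) = 3035 - 3*(-66 - 49)/97 = 3035 - 3*(-115)/97 = 3035 - 1*(-345/97) = 3035 + 345/97 = 294740/97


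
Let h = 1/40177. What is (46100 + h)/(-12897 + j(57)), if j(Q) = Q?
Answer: -617386567/171957560 ≈ -3.5903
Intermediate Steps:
h = 1/40177 ≈ 2.4890e-5
(46100 + h)/(-12897 + j(57)) = (46100 + 1/40177)/(-12897 + 57) = (1852159701/40177)/(-12840) = (1852159701/40177)*(-1/12840) = -617386567/171957560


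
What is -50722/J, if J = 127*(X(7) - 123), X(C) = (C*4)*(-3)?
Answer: 50722/26289 ≈ 1.9294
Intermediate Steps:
X(C) = -12*C (X(C) = (4*C)*(-3) = -12*C)
J = -26289 (J = 127*(-12*7 - 123) = 127*(-84 - 123) = 127*(-207) = -26289)
-50722/J = -50722/(-26289) = -50722*(-1/26289) = 50722/26289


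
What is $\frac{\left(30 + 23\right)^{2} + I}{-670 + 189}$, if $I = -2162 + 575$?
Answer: $- \frac{94}{37} \approx -2.5405$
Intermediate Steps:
$I = -1587$
$\frac{\left(30 + 23\right)^{2} + I}{-670 + 189} = \frac{\left(30 + 23\right)^{2} - 1587}{-670 + 189} = \frac{53^{2} - 1587}{-481} = \left(2809 - 1587\right) \left(- \frac{1}{481}\right) = 1222 \left(- \frac{1}{481}\right) = - \frac{94}{37}$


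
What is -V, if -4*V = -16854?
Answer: -8427/2 ≈ -4213.5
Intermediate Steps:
V = 8427/2 (V = -¼*(-16854) = 8427/2 ≈ 4213.5)
-V = -1*8427/2 = -8427/2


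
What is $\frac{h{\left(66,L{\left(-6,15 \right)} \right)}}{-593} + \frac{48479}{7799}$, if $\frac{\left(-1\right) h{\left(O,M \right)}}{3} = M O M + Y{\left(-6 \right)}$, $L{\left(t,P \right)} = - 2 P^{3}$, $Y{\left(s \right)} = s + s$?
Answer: $\frac{70357732092283}{4624807} \approx 1.5213 \cdot 10^{7}$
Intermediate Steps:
$Y{\left(s \right)} = 2 s$
$h{\left(O,M \right)} = 36 - 3 O M^{2}$ ($h{\left(O,M \right)} = - 3 \left(M O M + 2 \left(-6\right)\right) = - 3 \left(O M^{2} - 12\right) = - 3 \left(-12 + O M^{2}\right) = 36 - 3 O M^{2}$)
$\frac{h{\left(66,L{\left(-6,15 \right)} \right)}}{-593} + \frac{48479}{7799} = \frac{36 - 198 \left(- 2 \cdot 15^{3}\right)^{2}}{-593} + \frac{48479}{7799} = \left(36 - 198 \left(\left(-2\right) 3375\right)^{2}\right) \left(- \frac{1}{593}\right) + 48479 \cdot \frac{1}{7799} = \left(36 - 198 \left(-6750\right)^{2}\right) \left(- \frac{1}{593}\right) + \frac{48479}{7799} = \left(36 - 198 \cdot 45562500\right) \left(- \frac{1}{593}\right) + \frac{48479}{7799} = \left(36 - 9021375000\right) \left(- \frac{1}{593}\right) + \frac{48479}{7799} = \left(-9021374964\right) \left(- \frac{1}{593}\right) + \frac{48479}{7799} = \frac{9021374964}{593} + \frac{48479}{7799} = \frac{70357732092283}{4624807}$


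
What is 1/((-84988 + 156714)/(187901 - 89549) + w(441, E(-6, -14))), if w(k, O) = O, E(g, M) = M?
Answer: -49176/652601 ≈ -0.075354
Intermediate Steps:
1/((-84988 + 156714)/(187901 - 89549) + w(441, E(-6, -14))) = 1/((-84988 + 156714)/(187901 - 89549) - 14) = 1/(71726/98352 - 14) = 1/(71726*(1/98352) - 14) = 1/(35863/49176 - 14) = 1/(-652601/49176) = -49176/652601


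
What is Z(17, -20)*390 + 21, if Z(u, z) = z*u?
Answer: -132579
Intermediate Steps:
Z(u, z) = u*z
Z(17, -20)*390 + 21 = (17*(-20))*390 + 21 = -340*390 + 21 = -132600 + 21 = -132579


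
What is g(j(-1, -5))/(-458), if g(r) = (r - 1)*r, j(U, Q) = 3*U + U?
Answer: -10/229 ≈ -0.043668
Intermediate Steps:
j(U, Q) = 4*U
g(r) = r*(-1 + r) (g(r) = (-1 + r)*r = r*(-1 + r))
g(j(-1, -5))/(-458) = ((4*(-1))*(-1 + 4*(-1)))/(-458) = -4*(-1 - 4)*(-1/458) = -4*(-5)*(-1/458) = 20*(-1/458) = -10/229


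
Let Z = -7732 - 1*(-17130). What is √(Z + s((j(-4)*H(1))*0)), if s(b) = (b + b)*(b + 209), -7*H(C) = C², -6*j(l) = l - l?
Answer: √9398 ≈ 96.943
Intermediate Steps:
Z = 9398 (Z = -7732 + 17130 = 9398)
j(l) = 0 (j(l) = -(l - l)/6 = -⅙*0 = 0)
H(C) = -C²/7
s(b) = 2*b*(209 + b) (s(b) = (2*b)*(209 + b) = 2*b*(209 + b))
√(Z + s((j(-4)*H(1))*0)) = √(9398 + 2*((0*(-⅐*1²))*0)*(209 + (0*(-⅐*1²))*0)) = √(9398 + 2*((0*(-⅐*1))*0)*(209 + (0*(-⅐*1))*0)) = √(9398 + 2*((0*(-⅐))*0)*(209 + (0*(-⅐))*0)) = √(9398 + 2*(0*0)*(209 + 0*0)) = √(9398 + 2*0*(209 + 0)) = √(9398 + 2*0*209) = √(9398 + 0) = √9398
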